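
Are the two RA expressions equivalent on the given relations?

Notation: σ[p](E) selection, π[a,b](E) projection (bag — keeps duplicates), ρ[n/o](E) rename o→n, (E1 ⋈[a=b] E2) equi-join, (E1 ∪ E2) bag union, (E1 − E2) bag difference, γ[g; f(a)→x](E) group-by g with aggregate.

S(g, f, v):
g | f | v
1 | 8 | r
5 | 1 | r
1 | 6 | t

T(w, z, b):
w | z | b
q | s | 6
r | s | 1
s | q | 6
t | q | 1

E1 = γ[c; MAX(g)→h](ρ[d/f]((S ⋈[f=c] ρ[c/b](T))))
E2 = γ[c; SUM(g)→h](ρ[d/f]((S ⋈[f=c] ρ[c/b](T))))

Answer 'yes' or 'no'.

E1 subexpression sizes:
  S → 3
  T → 4
  ρ[c/b](T) → 4
  (S ⋈[f=c] ρ[c/b](T)) → 4
  ρ[d/f]((S ⋈[f=c] ρ[c/b](T))) → 4
  γ[c; MAX(g)→h](ρ[d/f]((S ⋈[f=c] ρ[c/b](T)))) → 2
E2 subexpression sizes:
  S → 3
  T → 4
  ρ[c/b](T) → 4
  (S ⋈[f=c] ρ[c/b](T)) → 4
  ρ[d/f]((S ⋈[f=c] ρ[c/b](T))) → 4
  γ[c; SUM(g)→h](ρ[d/f]((S ⋈[f=c] ρ[c/b](T)))) → 2

E1 result:
c | h
1 | 5
6 | 1
E2 result:
c | h
1 | 10
6 | 2
Witness: (6, 1) appears 1× in E1 but 0× in E2.

no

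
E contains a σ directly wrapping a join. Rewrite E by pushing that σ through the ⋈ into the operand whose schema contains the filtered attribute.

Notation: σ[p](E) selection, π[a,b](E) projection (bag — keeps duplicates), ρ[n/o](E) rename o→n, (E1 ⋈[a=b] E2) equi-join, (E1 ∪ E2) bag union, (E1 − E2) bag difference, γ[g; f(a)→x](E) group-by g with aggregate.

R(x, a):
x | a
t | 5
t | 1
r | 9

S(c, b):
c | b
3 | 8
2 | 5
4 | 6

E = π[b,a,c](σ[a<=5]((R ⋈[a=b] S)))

σ filters on a, owned by the left side.
E' = π[b,a,c]((σ[a<=5](R) ⋈[a=b] S))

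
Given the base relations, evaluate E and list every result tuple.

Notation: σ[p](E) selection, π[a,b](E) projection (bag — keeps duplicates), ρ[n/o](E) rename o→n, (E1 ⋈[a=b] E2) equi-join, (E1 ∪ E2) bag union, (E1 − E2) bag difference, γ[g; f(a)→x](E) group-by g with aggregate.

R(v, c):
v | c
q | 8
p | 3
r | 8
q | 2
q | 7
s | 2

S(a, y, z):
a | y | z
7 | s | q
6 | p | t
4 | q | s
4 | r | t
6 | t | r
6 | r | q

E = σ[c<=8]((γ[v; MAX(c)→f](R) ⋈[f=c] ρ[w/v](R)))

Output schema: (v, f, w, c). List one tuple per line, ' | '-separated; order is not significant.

Stepwise |·|:
  R → 6
  γ[v; MAX(c)→f](R) → 4
  R → 6
  ρ[w/v](R) → 6
  (γ[v; MAX(c)→f](R) ⋈[f=c] ρ[w/v](R)) → 7
  σ[c<=8]((γ[v; MAX(c)→f](R) ⋈[f=c] ρ[w/v](R))) → 7

== RESULT ==
v | f | w | c
p | 3 | p | 3
q | 8 | q | 8
q | 8 | r | 8
r | 8 | q | 8
r | 8 | r | 8
s | 2 | q | 2
s | 2 | s | 2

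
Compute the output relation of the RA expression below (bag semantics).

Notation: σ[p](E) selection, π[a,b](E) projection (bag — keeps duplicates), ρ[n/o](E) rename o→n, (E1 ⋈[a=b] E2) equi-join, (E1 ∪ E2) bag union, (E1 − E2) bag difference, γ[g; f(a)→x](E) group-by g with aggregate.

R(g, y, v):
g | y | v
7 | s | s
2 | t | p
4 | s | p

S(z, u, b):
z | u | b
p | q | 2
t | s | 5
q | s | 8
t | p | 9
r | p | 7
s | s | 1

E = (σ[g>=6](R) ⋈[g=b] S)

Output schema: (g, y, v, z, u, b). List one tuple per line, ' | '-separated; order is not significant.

Stepwise |·|:
  R → 3
  σ[g>=6](R) → 1
  S → 6
  (σ[g>=6](R) ⋈[g=b] S) → 1

== RESULT ==
g | y | v | z | u | b
7 | s | s | r | p | 7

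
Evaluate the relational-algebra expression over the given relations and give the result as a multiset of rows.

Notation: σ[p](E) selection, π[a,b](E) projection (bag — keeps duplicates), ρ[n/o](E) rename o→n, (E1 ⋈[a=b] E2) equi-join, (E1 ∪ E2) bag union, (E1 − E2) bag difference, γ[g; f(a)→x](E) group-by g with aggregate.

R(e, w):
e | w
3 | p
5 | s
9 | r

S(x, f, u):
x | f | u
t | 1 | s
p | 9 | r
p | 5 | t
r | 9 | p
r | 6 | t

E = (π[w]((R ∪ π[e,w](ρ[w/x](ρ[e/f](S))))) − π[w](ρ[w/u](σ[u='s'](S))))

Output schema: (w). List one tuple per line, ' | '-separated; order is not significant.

Per-node cardinality:
  R → 3
  S → 5
  ρ[e/f](S) → 5
  ρ[w/x](ρ[e/f](S)) → 5
  π[e,w](ρ[w/x](ρ[e/f](S))) → 5
  (R ∪ π[e,w](ρ[w/x](ρ[e/f](S)))) → 8
  π[w]((R ∪ π[e,w](ρ[w/x](ρ[e/f](S))))) → 8
  S → 5
  σ[u='s'](S) → 1
  ρ[w/u](σ[u='s'](S)) → 1
  π[w](ρ[w/u](σ[u='s'](S))) → 1
  (π[w]((R ∪ π[e,w](ρ[w/x](ρ[e/f](S))))) − π[w](ρ[w/u](σ[u='s'](S)))) → 7

== RESULT ==
w
p
p
p
r
r
r
t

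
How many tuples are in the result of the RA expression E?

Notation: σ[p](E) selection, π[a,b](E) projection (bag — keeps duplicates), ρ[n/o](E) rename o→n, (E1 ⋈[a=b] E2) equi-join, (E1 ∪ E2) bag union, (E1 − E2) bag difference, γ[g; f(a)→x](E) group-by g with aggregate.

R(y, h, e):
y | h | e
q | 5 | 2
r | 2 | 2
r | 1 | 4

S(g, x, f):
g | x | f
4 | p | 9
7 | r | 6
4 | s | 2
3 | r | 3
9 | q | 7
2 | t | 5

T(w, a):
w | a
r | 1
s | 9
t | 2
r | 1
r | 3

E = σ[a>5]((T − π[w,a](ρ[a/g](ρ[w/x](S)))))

Per-node cardinality:
  T → 5
  S → 6
  ρ[w/x](S) → 6
  ρ[a/g](ρ[w/x](S)) → 6
  π[w,a](ρ[a/g](ρ[w/x](S))) → 6
  (T − π[w,a](ρ[a/g](ρ[w/x](S)))) → 3
  σ[a>5]((T − π[w,a](ρ[a/g](ρ[w/x](S))))) → 1

|E| = 1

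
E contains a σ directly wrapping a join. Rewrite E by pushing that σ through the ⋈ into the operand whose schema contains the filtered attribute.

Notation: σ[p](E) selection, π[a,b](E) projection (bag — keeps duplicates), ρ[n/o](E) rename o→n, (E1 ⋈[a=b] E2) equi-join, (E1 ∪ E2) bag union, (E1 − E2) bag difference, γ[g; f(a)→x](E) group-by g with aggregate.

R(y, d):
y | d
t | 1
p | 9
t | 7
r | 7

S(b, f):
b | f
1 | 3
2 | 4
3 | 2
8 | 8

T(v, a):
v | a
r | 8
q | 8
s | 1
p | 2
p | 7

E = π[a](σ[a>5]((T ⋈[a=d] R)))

σ filters on a, owned by the left side.
E' = π[a]((σ[a>5](T) ⋈[a=d] R))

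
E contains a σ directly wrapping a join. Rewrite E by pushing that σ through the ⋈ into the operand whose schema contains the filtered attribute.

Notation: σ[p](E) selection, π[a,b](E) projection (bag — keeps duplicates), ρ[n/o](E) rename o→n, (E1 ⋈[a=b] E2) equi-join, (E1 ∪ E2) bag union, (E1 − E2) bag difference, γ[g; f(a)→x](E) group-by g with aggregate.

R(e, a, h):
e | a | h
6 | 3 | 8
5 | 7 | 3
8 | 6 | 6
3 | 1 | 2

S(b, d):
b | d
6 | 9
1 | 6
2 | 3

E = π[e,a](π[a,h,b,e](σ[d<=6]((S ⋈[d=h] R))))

σ filters on d, owned by the left side.
E' = π[e,a](π[a,h,b,e]((σ[d<=6](S) ⋈[d=h] R)))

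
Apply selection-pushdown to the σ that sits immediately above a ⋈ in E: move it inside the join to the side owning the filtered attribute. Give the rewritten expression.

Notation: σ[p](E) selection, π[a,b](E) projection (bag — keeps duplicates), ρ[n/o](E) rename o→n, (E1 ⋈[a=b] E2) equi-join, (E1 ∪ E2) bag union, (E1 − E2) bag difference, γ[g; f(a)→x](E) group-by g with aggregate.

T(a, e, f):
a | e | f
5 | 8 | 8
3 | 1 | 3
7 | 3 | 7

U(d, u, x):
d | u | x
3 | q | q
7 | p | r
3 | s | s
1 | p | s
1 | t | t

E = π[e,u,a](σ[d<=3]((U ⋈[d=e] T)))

σ filters on d, owned by the left side.
E' = π[e,u,a]((σ[d<=3](U) ⋈[d=e] T))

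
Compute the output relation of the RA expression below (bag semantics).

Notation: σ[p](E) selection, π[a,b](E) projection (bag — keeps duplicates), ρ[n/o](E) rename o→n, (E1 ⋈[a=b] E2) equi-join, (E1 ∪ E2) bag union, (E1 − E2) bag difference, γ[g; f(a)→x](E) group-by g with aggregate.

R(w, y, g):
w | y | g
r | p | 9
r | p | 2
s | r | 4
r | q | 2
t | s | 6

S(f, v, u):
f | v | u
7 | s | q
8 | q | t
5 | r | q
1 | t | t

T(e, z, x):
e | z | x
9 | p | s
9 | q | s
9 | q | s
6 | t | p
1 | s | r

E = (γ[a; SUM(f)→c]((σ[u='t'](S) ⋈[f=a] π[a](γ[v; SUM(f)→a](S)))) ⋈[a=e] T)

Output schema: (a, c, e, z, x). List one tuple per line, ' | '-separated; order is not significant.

Subexpression sizes:
  S → 4
  σ[u='t'](S) → 2
  S → 4
  γ[v; SUM(f)→a](S) → 4
  π[a](γ[v; SUM(f)→a](S)) → 4
  (σ[u='t'](S) ⋈[f=a] π[a](γ[v; SUM(f)→a](S))) → 2
  γ[a; SUM(f)→c]((σ[u='t'](S) ⋈[f=a] π[a](γ[v; SUM(f)→a](S)))) → 2
  T → 5
  (γ[a; SUM(f)→c]((σ[u='t'](S) ⋈[f=a] π[a](γ[v; SUM(f)→a](S)))) ⋈[a=e] T) → 1

== RESULT ==
a | c | e | z | x
1 | 1 | 1 | s | r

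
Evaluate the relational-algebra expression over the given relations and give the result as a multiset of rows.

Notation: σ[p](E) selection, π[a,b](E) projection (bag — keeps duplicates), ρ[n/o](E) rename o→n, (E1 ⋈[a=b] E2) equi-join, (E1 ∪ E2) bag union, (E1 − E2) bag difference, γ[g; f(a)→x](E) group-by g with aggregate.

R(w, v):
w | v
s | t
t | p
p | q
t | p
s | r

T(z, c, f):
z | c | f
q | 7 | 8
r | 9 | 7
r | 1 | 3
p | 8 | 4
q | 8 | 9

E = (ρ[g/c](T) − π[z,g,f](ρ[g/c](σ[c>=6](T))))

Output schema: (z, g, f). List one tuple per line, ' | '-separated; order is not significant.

Stepwise |·|:
  T → 5
  ρ[g/c](T) → 5
  T → 5
  σ[c>=6](T) → 4
  ρ[g/c](σ[c>=6](T)) → 4
  π[z,g,f](ρ[g/c](σ[c>=6](T))) → 4
  (ρ[g/c](T) − π[z,g,f](ρ[g/c](σ[c>=6](T)))) → 1

== RESULT ==
z | g | f
r | 1 | 3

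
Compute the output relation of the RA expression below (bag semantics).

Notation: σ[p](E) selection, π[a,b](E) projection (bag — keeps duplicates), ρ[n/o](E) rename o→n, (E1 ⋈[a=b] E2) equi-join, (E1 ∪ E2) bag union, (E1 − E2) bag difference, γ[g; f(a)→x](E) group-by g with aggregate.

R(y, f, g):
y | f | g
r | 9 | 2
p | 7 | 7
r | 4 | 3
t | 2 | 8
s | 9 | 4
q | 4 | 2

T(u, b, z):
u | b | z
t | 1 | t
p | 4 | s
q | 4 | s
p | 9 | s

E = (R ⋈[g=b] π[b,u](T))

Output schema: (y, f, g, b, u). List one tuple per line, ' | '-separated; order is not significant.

Stepwise |·|:
  R → 6
  T → 4
  π[b,u](T) → 4
  (R ⋈[g=b] π[b,u](T)) → 2

== RESULT ==
y | f | g | b | u
s | 9 | 4 | 4 | p
s | 9 | 4 | 4 | q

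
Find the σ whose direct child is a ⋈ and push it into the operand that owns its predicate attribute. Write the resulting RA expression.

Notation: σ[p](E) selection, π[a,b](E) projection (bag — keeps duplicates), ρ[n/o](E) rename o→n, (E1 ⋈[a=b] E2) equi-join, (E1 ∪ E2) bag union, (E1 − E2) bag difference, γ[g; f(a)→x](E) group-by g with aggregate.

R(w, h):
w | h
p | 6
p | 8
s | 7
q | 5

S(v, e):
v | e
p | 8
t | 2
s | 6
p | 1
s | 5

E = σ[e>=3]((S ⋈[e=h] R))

σ filters on e, owned by the left side.
E' = (σ[e>=3](S) ⋈[e=h] R)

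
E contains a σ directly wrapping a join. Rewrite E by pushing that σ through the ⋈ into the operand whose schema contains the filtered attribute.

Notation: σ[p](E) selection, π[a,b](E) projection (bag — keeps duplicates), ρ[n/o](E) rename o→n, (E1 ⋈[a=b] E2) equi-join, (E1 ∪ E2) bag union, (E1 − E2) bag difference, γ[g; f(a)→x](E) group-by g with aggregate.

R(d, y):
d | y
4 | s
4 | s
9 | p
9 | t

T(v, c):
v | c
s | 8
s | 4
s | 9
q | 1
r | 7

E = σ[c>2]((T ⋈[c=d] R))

σ filters on c, owned by the left side.
E' = (σ[c>2](T) ⋈[c=d] R)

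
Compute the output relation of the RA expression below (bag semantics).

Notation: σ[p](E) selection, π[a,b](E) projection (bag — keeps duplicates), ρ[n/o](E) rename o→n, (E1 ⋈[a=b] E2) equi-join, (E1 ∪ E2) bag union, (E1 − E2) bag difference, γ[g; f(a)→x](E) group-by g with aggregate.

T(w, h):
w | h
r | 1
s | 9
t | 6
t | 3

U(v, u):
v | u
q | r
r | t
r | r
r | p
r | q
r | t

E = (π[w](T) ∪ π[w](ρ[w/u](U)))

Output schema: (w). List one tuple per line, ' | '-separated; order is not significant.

Per-node cardinality:
  T → 4
  π[w](T) → 4
  U → 6
  ρ[w/u](U) → 6
  π[w](ρ[w/u](U)) → 6
  (π[w](T) ∪ π[w](ρ[w/u](U))) → 10

== RESULT ==
w
p
q
r
r
r
s
t
t
t
t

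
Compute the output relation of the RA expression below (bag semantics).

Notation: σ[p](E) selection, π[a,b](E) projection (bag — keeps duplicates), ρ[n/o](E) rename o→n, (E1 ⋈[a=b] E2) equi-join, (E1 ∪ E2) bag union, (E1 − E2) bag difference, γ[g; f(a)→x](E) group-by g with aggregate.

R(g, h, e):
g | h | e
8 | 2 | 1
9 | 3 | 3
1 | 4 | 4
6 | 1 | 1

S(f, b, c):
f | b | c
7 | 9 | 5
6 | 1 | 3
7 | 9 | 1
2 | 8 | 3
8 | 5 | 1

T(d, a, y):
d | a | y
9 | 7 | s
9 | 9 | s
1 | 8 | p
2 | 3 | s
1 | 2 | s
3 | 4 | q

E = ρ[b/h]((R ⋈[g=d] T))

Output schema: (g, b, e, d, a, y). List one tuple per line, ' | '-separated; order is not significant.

Row counts bottom-up:
  R → 4
  T → 6
  (R ⋈[g=d] T) → 4
  ρ[b/h]((R ⋈[g=d] T)) → 4

== RESULT ==
g | b | e | d | a | y
1 | 4 | 4 | 1 | 2 | s
1 | 4 | 4 | 1 | 8 | p
9 | 3 | 3 | 9 | 7 | s
9 | 3 | 3 | 9 | 9 | s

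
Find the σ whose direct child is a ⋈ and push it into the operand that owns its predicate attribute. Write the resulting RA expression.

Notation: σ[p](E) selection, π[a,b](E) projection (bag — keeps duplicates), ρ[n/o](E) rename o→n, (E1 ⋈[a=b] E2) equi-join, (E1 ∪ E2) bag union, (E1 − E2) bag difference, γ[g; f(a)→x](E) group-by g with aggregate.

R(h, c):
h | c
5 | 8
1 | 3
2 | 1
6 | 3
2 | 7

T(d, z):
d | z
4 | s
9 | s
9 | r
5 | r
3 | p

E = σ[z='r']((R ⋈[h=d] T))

σ filters on z, owned by the right side.
E' = (R ⋈[h=d] σ[z='r'](T))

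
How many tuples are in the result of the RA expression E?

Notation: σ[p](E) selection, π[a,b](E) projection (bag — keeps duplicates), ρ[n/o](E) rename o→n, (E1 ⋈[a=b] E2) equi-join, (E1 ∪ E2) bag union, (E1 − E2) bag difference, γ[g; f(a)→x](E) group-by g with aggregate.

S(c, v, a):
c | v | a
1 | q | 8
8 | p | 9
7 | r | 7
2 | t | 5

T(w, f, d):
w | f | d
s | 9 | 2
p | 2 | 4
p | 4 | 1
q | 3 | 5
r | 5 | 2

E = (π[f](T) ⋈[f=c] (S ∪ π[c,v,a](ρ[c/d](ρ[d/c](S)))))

Subexpression sizes:
  T → 5
  π[f](T) → 5
  S → 4
  S → 4
  ρ[d/c](S) → 4
  ρ[c/d](ρ[d/c](S)) → 4
  π[c,v,a](ρ[c/d](ρ[d/c](S))) → 4
  (S ∪ π[c,v,a](ρ[c/d](ρ[d/c](S)))) → 8
  (π[f](T) ⋈[f=c] (S ∪ π[c,v,a](ρ[c/d](ρ[d/c](S))))) → 2

|E| = 2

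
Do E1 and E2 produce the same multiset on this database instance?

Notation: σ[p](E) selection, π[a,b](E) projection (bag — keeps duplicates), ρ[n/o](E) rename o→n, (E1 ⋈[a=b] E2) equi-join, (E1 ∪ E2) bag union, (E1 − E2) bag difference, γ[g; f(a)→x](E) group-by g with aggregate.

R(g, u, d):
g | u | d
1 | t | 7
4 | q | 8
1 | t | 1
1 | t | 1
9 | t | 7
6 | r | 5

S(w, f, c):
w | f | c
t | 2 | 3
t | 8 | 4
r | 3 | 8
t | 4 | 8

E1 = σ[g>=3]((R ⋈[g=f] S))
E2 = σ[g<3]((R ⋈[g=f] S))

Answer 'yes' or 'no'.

E1 subexpression sizes:
  R → 6
  S → 4
  (R ⋈[g=f] S) → 1
  σ[g>=3]((R ⋈[g=f] S)) → 1
E2 subexpression sizes:
  R → 6
  S → 4
  (R ⋈[g=f] S) → 1
  σ[g<3]((R ⋈[g=f] S)) → 0

E1 result:
g | u | d | w | f | c
4 | q | 8 | t | 4 | 8
E2 result:
g | u | d | w | f | c
(0 rows)
Witness: (4, 'q', 8, 't', 4, 8) appears 1× in E1 but 0× in E2.

no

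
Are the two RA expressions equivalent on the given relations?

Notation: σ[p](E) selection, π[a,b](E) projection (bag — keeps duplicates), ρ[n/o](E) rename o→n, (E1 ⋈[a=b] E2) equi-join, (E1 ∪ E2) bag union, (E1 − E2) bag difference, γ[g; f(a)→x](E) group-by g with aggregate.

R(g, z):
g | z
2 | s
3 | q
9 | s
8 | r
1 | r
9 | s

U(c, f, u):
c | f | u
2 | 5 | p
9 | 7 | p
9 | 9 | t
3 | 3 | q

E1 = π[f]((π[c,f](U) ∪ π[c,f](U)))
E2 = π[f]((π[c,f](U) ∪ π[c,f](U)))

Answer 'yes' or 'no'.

E1 subexpression sizes:
  U → 4
  π[c,f](U) → 4
  U → 4
  π[c,f](U) → 4
  (π[c,f](U) ∪ π[c,f](U)) → 8
  π[f]((π[c,f](U) ∪ π[c,f](U))) → 8
E2 subexpression sizes:
  U → 4
  π[c,f](U) → 4
  U → 4
  π[c,f](U) → 4
  (π[c,f](U) ∪ π[c,f](U)) → 8
  π[f]((π[c,f](U) ∪ π[c,f](U))) → 8

E1 and E2 produce the same multiset:
f
3
3
5
5
7
7
9
9

yes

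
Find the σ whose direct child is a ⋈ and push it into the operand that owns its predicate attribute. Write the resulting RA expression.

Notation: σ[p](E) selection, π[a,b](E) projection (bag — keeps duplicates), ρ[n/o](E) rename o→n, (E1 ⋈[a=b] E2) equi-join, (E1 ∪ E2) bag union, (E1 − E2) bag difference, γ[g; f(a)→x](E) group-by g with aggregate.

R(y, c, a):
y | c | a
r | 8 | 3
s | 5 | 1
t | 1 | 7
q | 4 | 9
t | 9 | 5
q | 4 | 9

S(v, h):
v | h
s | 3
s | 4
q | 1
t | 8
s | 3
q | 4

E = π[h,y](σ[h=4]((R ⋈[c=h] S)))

σ filters on h, owned by the right side.
E' = π[h,y]((R ⋈[c=h] σ[h=4](S)))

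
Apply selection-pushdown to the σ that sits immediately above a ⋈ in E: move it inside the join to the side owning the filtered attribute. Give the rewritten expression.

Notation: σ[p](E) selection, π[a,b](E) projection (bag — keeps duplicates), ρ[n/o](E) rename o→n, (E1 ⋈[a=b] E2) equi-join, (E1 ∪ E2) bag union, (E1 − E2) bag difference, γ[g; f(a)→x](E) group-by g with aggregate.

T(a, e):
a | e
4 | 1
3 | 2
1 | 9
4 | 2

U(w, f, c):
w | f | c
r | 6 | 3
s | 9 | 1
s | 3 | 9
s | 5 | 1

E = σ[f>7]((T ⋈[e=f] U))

σ filters on f, owned by the right side.
E' = (T ⋈[e=f] σ[f>7](U))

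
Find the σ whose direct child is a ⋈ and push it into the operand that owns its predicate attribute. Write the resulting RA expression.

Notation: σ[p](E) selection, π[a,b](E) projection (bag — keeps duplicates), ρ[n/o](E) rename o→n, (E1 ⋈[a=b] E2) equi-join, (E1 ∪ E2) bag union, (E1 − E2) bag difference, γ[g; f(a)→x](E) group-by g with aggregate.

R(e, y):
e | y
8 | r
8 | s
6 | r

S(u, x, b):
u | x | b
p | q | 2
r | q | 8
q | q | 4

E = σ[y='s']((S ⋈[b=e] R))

σ filters on y, owned by the right side.
E' = (S ⋈[b=e] σ[y='s'](R))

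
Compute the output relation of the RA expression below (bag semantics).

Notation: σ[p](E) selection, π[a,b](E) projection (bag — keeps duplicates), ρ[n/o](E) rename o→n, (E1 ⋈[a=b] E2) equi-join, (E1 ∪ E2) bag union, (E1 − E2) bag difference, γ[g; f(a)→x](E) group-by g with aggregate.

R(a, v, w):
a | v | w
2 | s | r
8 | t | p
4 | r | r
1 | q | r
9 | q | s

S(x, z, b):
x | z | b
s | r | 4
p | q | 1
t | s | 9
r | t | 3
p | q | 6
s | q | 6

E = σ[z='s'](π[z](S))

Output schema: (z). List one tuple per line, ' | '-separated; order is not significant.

Stepwise |·|:
  S → 6
  π[z](S) → 6
  σ[z='s'](π[z](S)) → 1

== RESULT ==
z
s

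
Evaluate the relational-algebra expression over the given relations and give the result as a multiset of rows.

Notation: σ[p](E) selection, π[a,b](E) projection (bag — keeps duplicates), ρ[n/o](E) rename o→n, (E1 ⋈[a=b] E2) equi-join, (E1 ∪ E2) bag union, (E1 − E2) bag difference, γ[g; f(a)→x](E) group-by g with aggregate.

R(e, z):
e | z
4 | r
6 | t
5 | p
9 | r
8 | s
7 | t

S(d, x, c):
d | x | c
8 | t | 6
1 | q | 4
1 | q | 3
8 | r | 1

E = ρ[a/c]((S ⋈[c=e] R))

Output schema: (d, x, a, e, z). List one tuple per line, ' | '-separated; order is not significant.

Row counts bottom-up:
  S → 4
  R → 6
  (S ⋈[c=e] R) → 2
  ρ[a/c]((S ⋈[c=e] R)) → 2

== RESULT ==
d | x | a | e | z
1 | q | 4 | 4 | r
8 | t | 6 | 6 | t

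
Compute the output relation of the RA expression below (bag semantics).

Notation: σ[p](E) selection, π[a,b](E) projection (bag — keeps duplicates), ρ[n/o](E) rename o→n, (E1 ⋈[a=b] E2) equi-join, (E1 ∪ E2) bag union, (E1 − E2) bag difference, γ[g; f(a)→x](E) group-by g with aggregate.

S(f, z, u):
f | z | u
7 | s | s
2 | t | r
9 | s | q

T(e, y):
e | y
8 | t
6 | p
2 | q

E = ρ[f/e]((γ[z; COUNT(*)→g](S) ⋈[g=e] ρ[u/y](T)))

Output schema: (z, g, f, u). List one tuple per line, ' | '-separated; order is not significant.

Subexpression sizes:
  S → 3
  γ[z; COUNT(*)→g](S) → 2
  T → 3
  ρ[u/y](T) → 3
  (γ[z; COUNT(*)→g](S) ⋈[g=e] ρ[u/y](T)) → 1
  ρ[f/e]((γ[z; COUNT(*)→g](S) ⋈[g=e] ρ[u/y](T))) → 1

== RESULT ==
z | g | f | u
s | 2 | 2 | q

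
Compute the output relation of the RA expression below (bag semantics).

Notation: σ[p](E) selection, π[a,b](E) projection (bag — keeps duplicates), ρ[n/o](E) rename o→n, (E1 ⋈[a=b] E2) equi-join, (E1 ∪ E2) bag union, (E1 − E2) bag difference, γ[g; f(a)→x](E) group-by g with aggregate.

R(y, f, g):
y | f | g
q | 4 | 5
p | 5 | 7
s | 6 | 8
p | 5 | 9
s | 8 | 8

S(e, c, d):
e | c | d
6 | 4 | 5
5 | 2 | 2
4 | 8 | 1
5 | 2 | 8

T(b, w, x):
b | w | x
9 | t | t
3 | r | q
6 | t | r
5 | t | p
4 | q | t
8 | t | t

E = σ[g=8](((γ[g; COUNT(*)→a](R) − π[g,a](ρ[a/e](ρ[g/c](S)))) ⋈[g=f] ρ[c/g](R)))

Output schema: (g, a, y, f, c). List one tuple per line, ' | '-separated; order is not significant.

Per-node cardinality:
  R → 5
  γ[g; COUNT(*)→a](R) → 4
  S → 4
  ρ[g/c](S) → 4
  ρ[a/e](ρ[g/c](S)) → 4
  π[g,a](ρ[a/e](ρ[g/c](S))) → 4
  (γ[g; COUNT(*)→a](R) − π[g,a](ρ[a/e](ρ[g/c](S)))) → 4
  R → 5
  ρ[c/g](R) → 5
  ((γ[g; COUNT(*)→a](R) − π[g,a](ρ[a/e](ρ[g/c](S)))) ⋈[g=f] ρ[c/g](R)) → 3
  σ[g=8](((γ[g; COUNT(*)→a](R) − π[g,a](ρ[a/e](ρ[g/c](S)))) ⋈[g=f] ρ[c/g](R))) → 1

== RESULT ==
g | a | y | f | c
8 | 2 | s | 8 | 8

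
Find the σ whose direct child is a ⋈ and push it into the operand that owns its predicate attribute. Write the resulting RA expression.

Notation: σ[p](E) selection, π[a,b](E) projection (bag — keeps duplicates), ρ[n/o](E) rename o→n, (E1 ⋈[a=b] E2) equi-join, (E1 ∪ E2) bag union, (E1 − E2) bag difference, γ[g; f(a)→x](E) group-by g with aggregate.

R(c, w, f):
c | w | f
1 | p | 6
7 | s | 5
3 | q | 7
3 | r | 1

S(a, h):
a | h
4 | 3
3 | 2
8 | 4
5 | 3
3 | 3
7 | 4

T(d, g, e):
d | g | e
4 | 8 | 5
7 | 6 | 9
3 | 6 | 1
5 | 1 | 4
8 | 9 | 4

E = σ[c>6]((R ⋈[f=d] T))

σ filters on c, owned by the left side.
E' = (σ[c>6](R) ⋈[f=d] T)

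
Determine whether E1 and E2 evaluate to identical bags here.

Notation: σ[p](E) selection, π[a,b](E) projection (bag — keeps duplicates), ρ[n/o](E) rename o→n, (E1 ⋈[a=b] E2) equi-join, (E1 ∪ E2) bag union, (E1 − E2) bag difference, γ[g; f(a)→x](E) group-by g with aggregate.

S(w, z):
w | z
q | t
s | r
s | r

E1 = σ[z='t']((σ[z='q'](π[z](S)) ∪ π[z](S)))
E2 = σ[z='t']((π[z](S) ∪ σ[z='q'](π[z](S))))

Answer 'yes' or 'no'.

E1 row counts bottom-up:
  S → 3
  π[z](S) → 3
  σ[z='q'](π[z](S)) → 0
  S → 3
  π[z](S) → 3
  (σ[z='q'](π[z](S)) ∪ π[z](S)) → 3
  σ[z='t']((σ[z='q'](π[z](S)) ∪ π[z](S))) → 1
E2 row counts bottom-up:
  S → 3
  π[z](S) → 3
  S → 3
  π[z](S) → 3
  σ[z='q'](π[z](S)) → 0
  (π[z](S) ∪ σ[z='q'](π[z](S))) → 3
  σ[z='t']((π[z](S) ∪ σ[z='q'](π[z](S)))) → 1

E1 and E2 produce the same multiset:
z
t

yes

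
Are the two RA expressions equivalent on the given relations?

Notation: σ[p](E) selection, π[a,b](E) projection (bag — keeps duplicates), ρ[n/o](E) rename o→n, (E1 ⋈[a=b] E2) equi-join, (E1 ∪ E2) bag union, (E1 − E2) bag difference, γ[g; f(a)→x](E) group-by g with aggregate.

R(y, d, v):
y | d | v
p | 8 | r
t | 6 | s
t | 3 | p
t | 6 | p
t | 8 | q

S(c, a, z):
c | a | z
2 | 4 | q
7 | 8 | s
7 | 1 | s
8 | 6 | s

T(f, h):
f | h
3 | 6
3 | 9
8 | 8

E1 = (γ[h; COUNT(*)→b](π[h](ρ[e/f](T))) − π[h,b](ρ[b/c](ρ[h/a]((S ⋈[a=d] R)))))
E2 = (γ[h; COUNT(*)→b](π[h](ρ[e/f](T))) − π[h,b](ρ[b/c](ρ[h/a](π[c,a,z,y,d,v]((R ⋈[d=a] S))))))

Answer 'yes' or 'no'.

E1 row counts bottom-up:
  T → 3
  ρ[e/f](T) → 3
  π[h](ρ[e/f](T)) → 3
  γ[h; COUNT(*)→b](π[h](ρ[e/f](T))) → 3
  S → 4
  R → 5
  (S ⋈[a=d] R) → 4
  ρ[h/a]((S ⋈[a=d] R)) → 4
  ρ[b/c](ρ[h/a]((S ⋈[a=d] R))) → 4
  π[h,b](ρ[b/c](ρ[h/a]((S ⋈[a=d] R)))) → 4
  (γ[h; COUNT(*)→b](π[h](ρ[e/f](T))) − π[h,b](ρ[b/c](ρ[h/a]((S ⋈[a=d] R))))) → 3
E2 row counts bottom-up:
  T → 3
  ρ[e/f](T) → 3
  π[h](ρ[e/f](T)) → 3
  γ[h; COUNT(*)→b](π[h](ρ[e/f](T))) → 3
  R → 5
  S → 4
  (R ⋈[d=a] S) → 4
  π[c,a,z,y,d,v]((R ⋈[d=a] S)) → 4
  ρ[h/a](π[c,a,z,y,d,v]((R ⋈[d=a] S))) → 4
  ρ[b/c](ρ[h/a](π[c,a,z,y,d,v]((R ⋈[d=a] S)))) → 4
  π[h,b](ρ[b/c](ρ[h/a](π[c,a,z,y,d,v]((R ⋈[d=a] S))))) → 4
  (γ[h; COUNT(*)→b](π[h](ρ[e/f](T))) − π[h,b](ρ[b/c](ρ[h/a](π[c,a,z,y,d,v]((R ⋈[d=a] S)))))) → 3

E1 and E2 produce the same multiset:
h | b
6 | 1
8 | 1
9 | 1

yes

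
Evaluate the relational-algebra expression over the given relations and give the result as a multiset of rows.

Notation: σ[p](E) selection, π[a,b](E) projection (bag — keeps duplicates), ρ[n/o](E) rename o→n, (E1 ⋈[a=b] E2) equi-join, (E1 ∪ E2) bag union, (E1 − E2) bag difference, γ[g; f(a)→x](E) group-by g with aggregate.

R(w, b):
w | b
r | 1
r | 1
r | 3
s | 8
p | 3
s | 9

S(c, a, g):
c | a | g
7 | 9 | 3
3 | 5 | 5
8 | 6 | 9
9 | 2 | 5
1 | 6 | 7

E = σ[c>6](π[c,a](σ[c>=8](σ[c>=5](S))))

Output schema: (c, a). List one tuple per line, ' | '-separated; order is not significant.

Per-node cardinality:
  S → 5
  σ[c>=5](S) → 3
  σ[c>=8](σ[c>=5](S)) → 2
  π[c,a](σ[c>=8](σ[c>=5](S))) → 2
  σ[c>6](π[c,a](σ[c>=8](σ[c>=5](S)))) → 2

== RESULT ==
c | a
8 | 6
9 | 2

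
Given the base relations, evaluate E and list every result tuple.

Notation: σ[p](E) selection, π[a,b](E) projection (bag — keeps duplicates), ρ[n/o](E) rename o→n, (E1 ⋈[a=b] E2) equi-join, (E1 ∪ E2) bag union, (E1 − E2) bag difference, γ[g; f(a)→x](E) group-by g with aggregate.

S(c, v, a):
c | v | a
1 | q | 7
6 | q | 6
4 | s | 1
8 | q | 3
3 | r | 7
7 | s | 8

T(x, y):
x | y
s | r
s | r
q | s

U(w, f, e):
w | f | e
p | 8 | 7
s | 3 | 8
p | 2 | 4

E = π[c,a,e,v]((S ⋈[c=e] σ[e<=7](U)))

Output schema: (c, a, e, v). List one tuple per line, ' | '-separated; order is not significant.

Stepwise |·|:
  S → 6
  U → 3
  σ[e<=7](U) → 2
  (S ⋈[c=e] σ[e<=7](U)) → 2
  π[c,a,e,v]((S ⋈[c=e] σ[e<=7](U))) → 2

== RESULT ==
c | a | e | v
4 | 1 | 4 | s
7 | 8 | 7 | s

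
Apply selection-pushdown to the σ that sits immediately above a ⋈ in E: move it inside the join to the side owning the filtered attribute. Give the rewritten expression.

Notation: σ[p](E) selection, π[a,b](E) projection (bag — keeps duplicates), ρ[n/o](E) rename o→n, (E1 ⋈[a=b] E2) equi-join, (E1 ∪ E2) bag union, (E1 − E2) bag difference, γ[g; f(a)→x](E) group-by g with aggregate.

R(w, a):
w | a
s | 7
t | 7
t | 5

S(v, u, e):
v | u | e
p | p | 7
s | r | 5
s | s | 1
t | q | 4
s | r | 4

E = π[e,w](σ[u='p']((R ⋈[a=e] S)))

σ filters on u, owned by the right side.
E' = π[e,w]((R ⋈[a=e] σ[u='p'](S)))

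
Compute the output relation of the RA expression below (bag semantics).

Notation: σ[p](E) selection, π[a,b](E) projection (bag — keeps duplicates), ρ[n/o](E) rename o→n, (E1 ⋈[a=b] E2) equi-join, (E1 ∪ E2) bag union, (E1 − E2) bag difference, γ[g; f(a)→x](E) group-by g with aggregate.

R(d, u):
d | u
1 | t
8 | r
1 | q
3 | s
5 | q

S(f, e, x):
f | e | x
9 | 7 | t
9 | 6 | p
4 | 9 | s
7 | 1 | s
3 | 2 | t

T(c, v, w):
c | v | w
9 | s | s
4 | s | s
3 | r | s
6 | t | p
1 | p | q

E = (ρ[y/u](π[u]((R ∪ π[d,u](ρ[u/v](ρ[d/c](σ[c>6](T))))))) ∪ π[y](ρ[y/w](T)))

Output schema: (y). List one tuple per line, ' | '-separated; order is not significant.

Per-node cardinality:
  R → 5
  T → 5
  σ[c>6](T) → 1
  ρ[d/c](σ[c>6](T)) → 1
  ρ[u/v](ρ[d/c](σ[c>6](T))) → 1
  π[d,u](ρ[u/v](ρ[d/c](σ[c>6](T)))) → 1
  (R ∪ π[d,u](ρ[u/v](ρ[d/c](σ[c>6](T))))) → 6
  π[u]((R ∪ π[d,u](ρ[u/v](ρ[d/c](σ[c>6](T)))))) → 6
  ρ[y/u](π[u]((R ∪ π[d,u](ρ[u/v](ρ[d/c](σ[c>6](T))))))) → 6
  T → 5
  ρ[y/w](T) → 5
  π[y](ρ[y/w](T)) → 5
  (ρ[y/u](π[u]((R ∪ π[d,u](ρ[u/v](ρ[d/c](σ[c>6](T))))))) ∪ π[y](ρ[y/w](T))) → 11

== RESULT ==
y
p
q
q
q
r
s
s
s
s
s
t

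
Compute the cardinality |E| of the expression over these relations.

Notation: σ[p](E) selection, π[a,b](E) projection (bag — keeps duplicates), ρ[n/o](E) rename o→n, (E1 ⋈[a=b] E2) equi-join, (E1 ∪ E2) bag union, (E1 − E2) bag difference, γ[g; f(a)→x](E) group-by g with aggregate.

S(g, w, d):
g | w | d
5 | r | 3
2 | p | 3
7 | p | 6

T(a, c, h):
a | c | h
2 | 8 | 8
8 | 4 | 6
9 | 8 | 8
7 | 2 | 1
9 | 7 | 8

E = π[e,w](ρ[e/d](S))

Subexpression sizes:
  S → 3
  ρ[e/d](S) → 3
  π[e,w](ρ[e/d](S)) → 3

|E| = 3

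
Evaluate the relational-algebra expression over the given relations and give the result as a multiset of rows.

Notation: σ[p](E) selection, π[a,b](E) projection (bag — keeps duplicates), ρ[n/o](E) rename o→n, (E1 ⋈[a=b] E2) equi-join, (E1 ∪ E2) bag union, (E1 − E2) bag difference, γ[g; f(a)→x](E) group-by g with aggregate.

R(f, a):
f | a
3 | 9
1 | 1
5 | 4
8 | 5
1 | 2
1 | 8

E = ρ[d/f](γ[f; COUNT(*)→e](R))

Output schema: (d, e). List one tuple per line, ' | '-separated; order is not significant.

Row counts bottom-up:
  R → 6
  γ[f; COUNT(*)→e](R) → 4
  ρ[d/f](γ[f; COUNT(*)→e](R)) → 4

== RESULT ==
d | e
1 | 3
3 | 1
5 | 1
8 | 1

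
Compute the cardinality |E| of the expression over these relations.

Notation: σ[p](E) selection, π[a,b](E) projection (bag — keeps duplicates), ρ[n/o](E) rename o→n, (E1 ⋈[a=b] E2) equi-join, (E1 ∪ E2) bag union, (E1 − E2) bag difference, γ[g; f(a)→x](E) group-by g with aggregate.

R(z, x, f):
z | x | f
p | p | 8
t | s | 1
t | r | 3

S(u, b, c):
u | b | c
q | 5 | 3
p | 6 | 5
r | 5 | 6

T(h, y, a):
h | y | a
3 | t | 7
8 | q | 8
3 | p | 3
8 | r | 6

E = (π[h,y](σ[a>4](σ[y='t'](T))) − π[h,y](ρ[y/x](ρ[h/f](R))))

Subexpression sizes:
  T → 4
  σ[y='t'](T) → 1
  σ[a>4](σ[y='t'](T)) → 1
  π[h,y](σ[a>4](σ[y='t'](T))) → 1
  R → 3
  ρ[h/f](R) → 3
  ρ[y/x](ρ[h/f](R)) → 3
  π[h,y](ρ[y/x](ρ[h/f](R))) → 3
  (π[h,y](σ[a>4](σ[y='t'](T))) − π[h,y](ρ[y/x](ρ[h/f](R)))) → 1

|E| = 1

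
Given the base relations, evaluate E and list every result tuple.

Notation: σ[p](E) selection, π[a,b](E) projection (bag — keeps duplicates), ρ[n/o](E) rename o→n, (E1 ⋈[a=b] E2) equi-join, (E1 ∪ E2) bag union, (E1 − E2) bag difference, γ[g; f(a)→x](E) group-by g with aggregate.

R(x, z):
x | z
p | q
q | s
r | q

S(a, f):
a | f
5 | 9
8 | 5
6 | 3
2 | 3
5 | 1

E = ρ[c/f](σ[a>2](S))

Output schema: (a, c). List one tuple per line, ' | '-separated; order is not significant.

Row counts bottom-up:
  S → 5
  σ[a>2](S) → 4
  ρ[c/f](σ[a>2](S)) → 4

== RESULT ==
a | c
5 | 1
5 | 9
6 | 3
8 | 5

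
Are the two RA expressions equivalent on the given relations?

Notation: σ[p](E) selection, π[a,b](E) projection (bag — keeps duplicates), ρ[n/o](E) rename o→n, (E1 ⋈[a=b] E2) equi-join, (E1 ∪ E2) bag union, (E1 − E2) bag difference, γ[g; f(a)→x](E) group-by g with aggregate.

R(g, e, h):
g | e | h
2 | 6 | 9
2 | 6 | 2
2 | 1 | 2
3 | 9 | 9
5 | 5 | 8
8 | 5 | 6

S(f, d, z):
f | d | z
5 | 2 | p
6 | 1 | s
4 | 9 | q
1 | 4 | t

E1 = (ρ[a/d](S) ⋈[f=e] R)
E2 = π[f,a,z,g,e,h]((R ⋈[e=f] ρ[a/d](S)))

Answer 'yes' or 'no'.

E1 row counts bottom-up:
  S → 4
  ρ[a/d](S) → 4
  R → 6
  (ρ[a/d](S) ⋈[f=e] R) → 5
E2 row counts bottom-up:
  R → 6
  S → 4
  ρ[a/d](S) → 4
  (R ⋈[e=f] ρ[a/d](S)) → 5
  π[f,a,z,g,e,h]((R ⋈[e=f] ρ[a/d](S))) → 5

E1 and E2 produce the same multiset:
f | a | z | g | e | h
1 | 4 | t | 2 | 1 | 2
5 | 2 | p | 5 | 5 | 8
5 | 2 | p | 8 | 5 | 6
6 | 1 | s | 2 | 6 | 2
6 | 1 | s | 2 | 6 | 9

yes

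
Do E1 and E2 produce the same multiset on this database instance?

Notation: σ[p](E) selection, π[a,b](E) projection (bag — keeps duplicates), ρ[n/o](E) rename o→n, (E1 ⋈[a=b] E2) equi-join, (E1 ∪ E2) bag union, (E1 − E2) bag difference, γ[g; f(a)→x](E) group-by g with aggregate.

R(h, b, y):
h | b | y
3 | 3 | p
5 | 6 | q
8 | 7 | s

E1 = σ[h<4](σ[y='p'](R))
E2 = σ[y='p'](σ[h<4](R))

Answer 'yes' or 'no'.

E1 row counts bottom-up:
  R → 3
  σ[y='p'](R) → 1
  σ[h<4](σ[y='p'](R)) → 1
E2 row counts bottom-up:
  R → 3
  σ[h<4](R) → 1
  σ[y='p'](σ[h<4](R)) → 1

E1 and E2 produce the same multiset:
h | b | y
3 | 3 | p

yes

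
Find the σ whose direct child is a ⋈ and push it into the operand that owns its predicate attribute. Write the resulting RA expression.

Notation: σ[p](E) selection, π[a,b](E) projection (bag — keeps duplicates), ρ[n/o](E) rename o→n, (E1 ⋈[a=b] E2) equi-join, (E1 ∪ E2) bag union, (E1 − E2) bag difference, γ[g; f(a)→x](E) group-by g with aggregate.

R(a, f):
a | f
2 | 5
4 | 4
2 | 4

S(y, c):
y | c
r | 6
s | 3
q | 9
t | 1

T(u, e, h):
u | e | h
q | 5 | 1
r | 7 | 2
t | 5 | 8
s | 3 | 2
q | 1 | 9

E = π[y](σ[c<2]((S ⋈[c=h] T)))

σ filters on c, owned by the left side.
E' = π[y]((σ[c<2](S) ⋈[c=h] T))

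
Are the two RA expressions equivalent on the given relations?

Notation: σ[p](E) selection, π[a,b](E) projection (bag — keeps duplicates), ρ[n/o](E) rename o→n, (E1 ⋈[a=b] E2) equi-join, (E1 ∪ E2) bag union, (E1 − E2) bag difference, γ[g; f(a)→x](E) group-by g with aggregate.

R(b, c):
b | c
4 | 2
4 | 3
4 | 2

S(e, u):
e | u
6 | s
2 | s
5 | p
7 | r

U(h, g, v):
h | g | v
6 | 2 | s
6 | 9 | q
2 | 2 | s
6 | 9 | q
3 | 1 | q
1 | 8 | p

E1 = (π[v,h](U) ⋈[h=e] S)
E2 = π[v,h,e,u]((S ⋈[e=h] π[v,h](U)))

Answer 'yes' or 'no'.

E1 row counts bottom-up:
  U → 6
  π[v,h](U) → 6
  S → 4
  (π[v,h](U) ⋈[h=e] S) → 4
E2 row counts bottom-up:
  S → 4
  U → 6
  π[v,h](U) → 6
  (S ⋈[e=h] π[v,h](U)) → 4
  π[v,h,e,u]((S ⋈[e=h] π[v,h](U))) → 4

E1 and E2 produce the same multiset:
v | h | e | u
q | 6 | 6 | s
q | 6 | 6 | s
s | 2 | 2 | s
s | 6 | 6 | s

yes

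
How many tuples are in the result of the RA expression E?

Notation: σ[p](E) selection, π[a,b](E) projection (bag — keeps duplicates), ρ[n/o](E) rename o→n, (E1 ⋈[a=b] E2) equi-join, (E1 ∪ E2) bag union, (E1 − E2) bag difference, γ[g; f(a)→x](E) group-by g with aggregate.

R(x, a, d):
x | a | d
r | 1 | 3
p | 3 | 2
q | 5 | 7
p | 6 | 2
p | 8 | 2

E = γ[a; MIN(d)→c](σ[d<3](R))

Row counts bottom-up:
  R → 5
  σ[d<3](R) → 3
  γ[a; MIN(d)→c](σ[d<3](R)) → 3

|E| = 3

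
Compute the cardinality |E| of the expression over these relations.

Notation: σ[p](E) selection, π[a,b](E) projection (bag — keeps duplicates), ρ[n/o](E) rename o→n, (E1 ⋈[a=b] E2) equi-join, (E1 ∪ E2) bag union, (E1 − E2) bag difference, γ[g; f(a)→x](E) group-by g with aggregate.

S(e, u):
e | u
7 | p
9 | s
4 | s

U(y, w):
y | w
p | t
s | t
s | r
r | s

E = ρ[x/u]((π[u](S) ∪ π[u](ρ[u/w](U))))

Per-node cardinality:
  S → 3
  π[u](S) → 3
  U → 4
  ρ[u/w](U) → 4
  π[u](ρ[u/w](U)) → 4
  (π[u](S) ∪ π[u](ρ[u/w](U))) → 7
  ρ[x/u]((π[u](S) ∪ π[u](ρ[u/w](U)))) → 7

|E| = 7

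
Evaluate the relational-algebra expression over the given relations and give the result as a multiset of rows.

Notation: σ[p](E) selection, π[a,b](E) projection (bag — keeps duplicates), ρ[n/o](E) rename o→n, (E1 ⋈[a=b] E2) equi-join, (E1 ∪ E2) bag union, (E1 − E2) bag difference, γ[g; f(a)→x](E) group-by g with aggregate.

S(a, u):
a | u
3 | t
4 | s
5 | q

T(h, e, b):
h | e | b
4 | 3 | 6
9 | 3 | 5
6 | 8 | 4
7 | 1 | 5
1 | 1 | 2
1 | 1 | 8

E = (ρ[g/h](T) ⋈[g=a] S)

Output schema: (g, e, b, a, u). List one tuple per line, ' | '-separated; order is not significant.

Row counts bottom-up:
  T → 6
  ρ[g/h](T) → 6
  S → 3
  (ρ[g/h](T) ⋈[g=a] S) → 1

== RESULT ==
g | e | b | a | u
4 | 3 | 6 | 4 | s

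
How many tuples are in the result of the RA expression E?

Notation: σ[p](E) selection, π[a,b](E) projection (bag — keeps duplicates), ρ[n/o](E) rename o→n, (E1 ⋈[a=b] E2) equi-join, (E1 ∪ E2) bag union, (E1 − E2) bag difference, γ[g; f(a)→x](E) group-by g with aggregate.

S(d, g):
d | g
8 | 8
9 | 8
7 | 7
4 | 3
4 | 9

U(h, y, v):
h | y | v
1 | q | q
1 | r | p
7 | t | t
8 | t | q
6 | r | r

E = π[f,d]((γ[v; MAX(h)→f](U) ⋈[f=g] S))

Per-node cardinality:
  U → 5
  γ[v; MAX(h)→f](U) → 4
  S → 5
  (γ[v; MAX(h)→f](U) ⋈[f=g] S) → 3
  π[f,d]((γ[v; MAX(h)→f](U) ⋈[f=g] S)) → 3

|E| = 3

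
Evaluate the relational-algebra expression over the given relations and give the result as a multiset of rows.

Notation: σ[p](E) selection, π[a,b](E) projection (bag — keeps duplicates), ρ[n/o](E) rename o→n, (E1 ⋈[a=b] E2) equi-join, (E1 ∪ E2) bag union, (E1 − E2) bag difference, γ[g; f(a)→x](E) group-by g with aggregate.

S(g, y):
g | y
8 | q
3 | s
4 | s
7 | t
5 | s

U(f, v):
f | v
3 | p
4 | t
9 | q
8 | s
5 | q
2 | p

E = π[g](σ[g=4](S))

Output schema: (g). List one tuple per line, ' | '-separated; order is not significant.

Per-node cardinality:
  S → 5
  σ[g=4](S) → 1
  π[g](σ[g=4](S)) → 1

== RESULT ==
g
4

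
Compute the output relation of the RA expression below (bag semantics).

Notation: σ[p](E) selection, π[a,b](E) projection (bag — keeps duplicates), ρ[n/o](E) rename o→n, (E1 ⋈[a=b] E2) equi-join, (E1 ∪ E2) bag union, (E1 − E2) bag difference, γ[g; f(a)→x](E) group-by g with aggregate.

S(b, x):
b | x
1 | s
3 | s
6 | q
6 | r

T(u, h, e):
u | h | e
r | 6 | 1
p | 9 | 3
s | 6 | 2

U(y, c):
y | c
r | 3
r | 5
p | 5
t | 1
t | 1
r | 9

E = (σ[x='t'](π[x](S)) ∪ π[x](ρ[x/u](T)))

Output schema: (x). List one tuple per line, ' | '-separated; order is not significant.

Stepwise |·|:
  S → 4
  π[x](S) → 4
  σ[x='t'](π[x](S)) → 0
  T → 3
  ρ[x/u](T) → 3
  π[x](ρ[x/u](T)) → 3
  (σ[x='t'](π[x](S)) ∪ π[x](ρ[x/u](T))) → 3

== RESULT ==
x
p
r
s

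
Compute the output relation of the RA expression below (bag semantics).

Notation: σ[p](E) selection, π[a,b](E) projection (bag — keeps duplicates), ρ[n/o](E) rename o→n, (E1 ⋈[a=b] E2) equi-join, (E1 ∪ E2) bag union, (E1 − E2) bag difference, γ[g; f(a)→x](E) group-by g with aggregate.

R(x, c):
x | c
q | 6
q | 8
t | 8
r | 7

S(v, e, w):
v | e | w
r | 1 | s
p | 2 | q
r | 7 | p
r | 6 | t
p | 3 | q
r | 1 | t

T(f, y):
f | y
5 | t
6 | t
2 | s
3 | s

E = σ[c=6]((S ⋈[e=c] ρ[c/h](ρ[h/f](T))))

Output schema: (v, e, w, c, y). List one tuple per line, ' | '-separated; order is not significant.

Row counts bottom-up:
  S → 6
  T → 4
  ρ[h/f](T) → 4
  ρ[c/h](ρ[h/f](T)) → 4
  (S ⋈[e=c] ρ[c/h](ρ[h/f](T))) → 3
  σ[c=6]((S ⋈[e=c] ρ[c/h](ρ[h/f](T)))) → 1

== RESULT ==
v | e | w | c | y
r | 6 | t | 6 | t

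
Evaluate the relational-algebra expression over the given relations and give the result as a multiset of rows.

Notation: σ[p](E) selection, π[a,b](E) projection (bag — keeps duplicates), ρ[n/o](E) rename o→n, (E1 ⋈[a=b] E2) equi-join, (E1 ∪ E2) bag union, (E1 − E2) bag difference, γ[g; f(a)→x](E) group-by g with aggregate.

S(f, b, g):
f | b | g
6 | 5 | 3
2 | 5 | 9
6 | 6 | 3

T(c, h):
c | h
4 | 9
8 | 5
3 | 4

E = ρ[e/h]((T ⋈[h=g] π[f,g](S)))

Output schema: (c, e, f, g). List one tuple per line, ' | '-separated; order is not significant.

Stepwise |·|:
  T → 3
  S → 3
  π[f,g](S) → 3
  (T ⋈[h=g] π[f,g](S)) → 1
  ρ[e/h]((T ⋈[h=g] π[f,g](S))) → 1

== RESULT ==
c | e | f | g
4 | 9 | 2 | 9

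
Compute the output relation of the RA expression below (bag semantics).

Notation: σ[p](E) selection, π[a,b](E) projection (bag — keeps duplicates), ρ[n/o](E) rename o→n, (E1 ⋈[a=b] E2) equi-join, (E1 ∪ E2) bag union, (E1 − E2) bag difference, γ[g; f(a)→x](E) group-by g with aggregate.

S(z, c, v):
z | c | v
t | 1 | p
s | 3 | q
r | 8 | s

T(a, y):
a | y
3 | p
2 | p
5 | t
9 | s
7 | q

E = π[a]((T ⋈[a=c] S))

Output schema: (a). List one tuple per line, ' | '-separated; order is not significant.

Row counts bottom-up:
  T → 5
  S → 3
  (T ⋈[a=c] S) → 1
  π[a]((T ⋈[a=c] S)) → 1

== RESULT ==
a
3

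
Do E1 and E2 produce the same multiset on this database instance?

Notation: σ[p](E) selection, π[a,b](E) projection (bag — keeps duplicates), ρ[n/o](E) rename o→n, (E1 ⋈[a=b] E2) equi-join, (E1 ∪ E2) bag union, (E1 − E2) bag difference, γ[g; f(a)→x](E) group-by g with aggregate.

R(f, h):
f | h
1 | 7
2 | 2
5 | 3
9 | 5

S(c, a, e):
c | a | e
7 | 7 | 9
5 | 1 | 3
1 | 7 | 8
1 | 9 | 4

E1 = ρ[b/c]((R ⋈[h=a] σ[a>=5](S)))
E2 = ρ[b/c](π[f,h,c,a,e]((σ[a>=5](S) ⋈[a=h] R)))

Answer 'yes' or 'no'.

E1 row counts bottom-up:
  R → 4
  S → 4
  σ[a>=5](S) → 3
  (R ⋈[h=a] σ[a>=5](S)) → 2
  ρ[b/c]((R ⋈[h=a] σ[a>=5](S))) → 2
E2 row counts bottom-up:
  S → 4
  σ[a>=5](S) → 3
  R → 4
  (σ[a>=5](S) ⋈[a=h] R) → 2
  π[f,h,c,a,e]((σ[a>=5](S) ⋈[a=h] R)) → 2
  ρ[b/c](π[f,h,c,a,e]((σ[a>=5](S) ⋈[a=h] R))) → 2

E1 and E2 produce the same multiset:
f | h | b | a | e
1 | 7 | 1 | 7 | 8
1 | 7 | 7 | 7 | 9

yes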